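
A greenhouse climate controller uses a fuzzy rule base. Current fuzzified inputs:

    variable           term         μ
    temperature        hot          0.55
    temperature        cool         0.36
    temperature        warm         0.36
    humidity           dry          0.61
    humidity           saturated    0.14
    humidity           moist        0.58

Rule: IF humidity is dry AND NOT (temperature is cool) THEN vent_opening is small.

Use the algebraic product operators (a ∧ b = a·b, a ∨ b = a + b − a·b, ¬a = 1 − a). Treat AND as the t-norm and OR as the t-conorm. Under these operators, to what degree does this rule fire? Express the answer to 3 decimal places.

firing strength: dry=0.61, ¬cool=1−0.36=0.64; AND[a·b] → w = 0.3904

0.390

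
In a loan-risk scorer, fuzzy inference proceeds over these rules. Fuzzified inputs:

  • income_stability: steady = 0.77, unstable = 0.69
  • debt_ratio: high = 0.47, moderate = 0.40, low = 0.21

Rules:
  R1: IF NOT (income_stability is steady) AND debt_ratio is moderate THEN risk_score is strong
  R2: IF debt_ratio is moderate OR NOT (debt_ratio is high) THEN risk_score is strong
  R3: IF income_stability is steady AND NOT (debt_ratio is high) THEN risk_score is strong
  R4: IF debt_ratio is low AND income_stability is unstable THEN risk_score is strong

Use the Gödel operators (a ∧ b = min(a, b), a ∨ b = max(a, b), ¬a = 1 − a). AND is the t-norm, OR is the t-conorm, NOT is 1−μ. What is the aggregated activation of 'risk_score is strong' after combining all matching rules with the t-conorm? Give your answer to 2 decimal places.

R1: ¬steady=1−0.77=0.23, moderate=0.40; AND[min(a, b)] → w = 0.23
R2: moderate=0.40, ¬high=1−0.47=0.53; OR[max(a, b)] → w = 0.53
R3: steady=0.77, ¬high=1−0.47=0.53; AND[min(a, b)] → w = 0.53
R4: low=0.21, unstable=0.69; AND[min(a, b)] → w = 0.21
Rules with consequent 'strong': {R1, R2, R3, R4} → strengths 0.23, 0.53, 0.53, 0.21
Aggregate via t-conorm [max(a, b)]: 0.53

0.53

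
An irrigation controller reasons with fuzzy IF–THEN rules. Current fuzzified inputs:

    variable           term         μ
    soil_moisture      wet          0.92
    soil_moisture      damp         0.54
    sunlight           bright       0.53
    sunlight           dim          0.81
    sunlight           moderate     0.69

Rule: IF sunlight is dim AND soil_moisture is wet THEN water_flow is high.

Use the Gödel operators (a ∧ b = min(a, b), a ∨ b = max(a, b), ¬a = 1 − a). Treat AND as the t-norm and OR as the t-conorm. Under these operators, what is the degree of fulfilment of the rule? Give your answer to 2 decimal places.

0.81

firing strength: dim=0.81, wet=0.92; AND[min(a, b)] → w = 0.81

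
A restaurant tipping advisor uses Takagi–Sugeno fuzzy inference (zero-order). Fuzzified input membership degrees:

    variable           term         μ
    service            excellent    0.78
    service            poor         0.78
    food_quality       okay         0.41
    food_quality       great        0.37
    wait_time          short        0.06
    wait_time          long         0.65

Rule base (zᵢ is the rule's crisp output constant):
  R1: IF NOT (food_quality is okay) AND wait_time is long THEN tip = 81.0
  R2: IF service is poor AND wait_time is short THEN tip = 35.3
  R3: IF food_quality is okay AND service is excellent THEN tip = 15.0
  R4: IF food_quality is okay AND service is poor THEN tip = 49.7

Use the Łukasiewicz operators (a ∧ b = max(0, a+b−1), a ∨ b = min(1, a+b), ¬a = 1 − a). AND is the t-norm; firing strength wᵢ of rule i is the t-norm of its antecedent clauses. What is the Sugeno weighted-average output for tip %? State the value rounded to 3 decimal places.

R1 (z=81.0): ¬okay=1−0.41=0.59, long=0.65; AND[max(0, a+b−1)] → w = 0.24
R2 (z=35.3): poor=0.78, short=0.06; AND[max(0, a+b−1)] → w = 0.00
R3 (z=15.0): okay=0.41, excellent=0.78; AND[max(0, a+b−1)] → w = 0.19
R4 (z=49.7): okay=0.41, poor=0.78; AND[max(0, a+b−1)] → w = 0.19
Weighted average = (0.24·81.0 + 0.00·35.3 + 0.19·15.0 + 0.19·49.7) / (0.24 + 0.00 + 0.19 + 0.19)
  = 31.7330 / 0.6200 = 51.182

51.182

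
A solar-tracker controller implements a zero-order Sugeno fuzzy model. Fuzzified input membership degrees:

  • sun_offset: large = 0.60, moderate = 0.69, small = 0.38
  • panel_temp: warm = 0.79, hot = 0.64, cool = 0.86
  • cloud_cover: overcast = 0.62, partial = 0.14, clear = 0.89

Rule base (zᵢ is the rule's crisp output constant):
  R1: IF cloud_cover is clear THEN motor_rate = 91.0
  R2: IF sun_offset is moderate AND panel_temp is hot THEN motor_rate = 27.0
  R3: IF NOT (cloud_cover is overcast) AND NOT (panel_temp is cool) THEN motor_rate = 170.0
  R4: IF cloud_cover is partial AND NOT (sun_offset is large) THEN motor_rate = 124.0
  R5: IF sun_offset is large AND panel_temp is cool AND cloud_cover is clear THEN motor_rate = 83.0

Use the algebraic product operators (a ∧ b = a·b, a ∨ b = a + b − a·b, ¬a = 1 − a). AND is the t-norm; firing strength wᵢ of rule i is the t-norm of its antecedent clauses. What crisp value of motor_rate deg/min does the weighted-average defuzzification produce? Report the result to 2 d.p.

R1 (z=91.0): clear=0.89 → w = 0.8900
R2 (z=27.0): moderate=0.69, hot=0.64; AND[a·b] → w = 0.4416
R3 (z=170.0): ¬overcast=1−0.62=0.38, ¬cool=1−0.86=0.14; AND[a·b] → w = 0.0532
R4 (z=124.0): partial=0.14, ¬large=1−0.60=0.40; AND[a·b] → w = 0.0560
R5 (z=83.0): large=0.60, cool=0.86, clear=0.89; AND[a·b] → w = 0.4592
Weighted average = (0.8900·91.0 + 0.4416·27.0 + 0.0532·170.0 + 0.0560·124.0 + 0.4592·83.0) / (0.8900 + 0.4416 + 0.0532 + 0.0560 + 0.4592)
  = 147.0181 / 1.9000 = 77.38

77.38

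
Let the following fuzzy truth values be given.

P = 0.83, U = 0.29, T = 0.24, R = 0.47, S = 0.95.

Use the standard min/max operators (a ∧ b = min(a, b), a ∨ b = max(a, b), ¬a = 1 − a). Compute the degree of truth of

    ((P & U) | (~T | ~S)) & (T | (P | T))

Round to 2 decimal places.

0.76

P & U = min(a, b) on (0.83, 0.29) = 0.29
~T = 1 − 0.24 = 0.76
~S = 1 − 0.95 = 0.05
~T | ~S = max(a, b) on (0.76, 0.05) = 0.76
(P & U) | (~T | ~S) = max(a, b) on (0.29, 0.76) = 0.76
P | T = max(a, b) on (0.83, 0.24) = 0.83
T | (P | T) = max(a, b) on (0.24, 0.83) = 0.83
((P & U) | (~T | ~S)) & (T | (P | T)) = min(a, b) on (0.76, 0.83) = 0.76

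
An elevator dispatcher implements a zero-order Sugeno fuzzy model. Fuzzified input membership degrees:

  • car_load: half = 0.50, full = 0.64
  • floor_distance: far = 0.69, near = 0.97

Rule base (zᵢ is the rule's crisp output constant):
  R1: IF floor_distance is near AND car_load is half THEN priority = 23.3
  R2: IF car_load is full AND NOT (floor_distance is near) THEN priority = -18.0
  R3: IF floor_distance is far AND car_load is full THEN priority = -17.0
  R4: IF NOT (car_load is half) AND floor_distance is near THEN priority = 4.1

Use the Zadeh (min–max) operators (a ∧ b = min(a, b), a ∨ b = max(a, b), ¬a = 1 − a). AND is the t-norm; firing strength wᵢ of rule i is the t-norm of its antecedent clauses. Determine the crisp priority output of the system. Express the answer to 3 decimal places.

R1 (z=23.3): near=0.97, half=0.50; AND[min(a, b)] → w = 0.50
R2 (z=-18.0): full=0.64, ¬near=1−0.97=0.03; AND[min(a, b)] → w = 0.03
R3 (z=-17.0): far=0.69, full=0.64; AND[min(a, b)] → w = 0.64
R4 (z=4.1): ¬half=1−0.50=0.50, near=0.97; AND[min(a, b)] → w = 0.50
Weighted average = (0.50·23.3 + 0.03·-18.0 + 0.64·-17.0 + 0.50·4.1) / (0.50 + 0.03 + 0.64 + 0.50)
  = 2.2800 / 1.6700 = 1.365

1.365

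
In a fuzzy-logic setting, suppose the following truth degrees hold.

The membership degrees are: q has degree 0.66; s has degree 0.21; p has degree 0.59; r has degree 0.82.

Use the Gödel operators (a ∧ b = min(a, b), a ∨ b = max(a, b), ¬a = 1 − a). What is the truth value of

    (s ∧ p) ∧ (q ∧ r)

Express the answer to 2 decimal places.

0.21

s ∧ p = min(a, b) on (0.21, 0.59) = 0.21
q ∧ r = min(a, b) on (0.66, 0.82) = 0.66
(s ∧ p) ∧ (q ∧ r) = min(a, b) on (0.21, 0.66) = 0.21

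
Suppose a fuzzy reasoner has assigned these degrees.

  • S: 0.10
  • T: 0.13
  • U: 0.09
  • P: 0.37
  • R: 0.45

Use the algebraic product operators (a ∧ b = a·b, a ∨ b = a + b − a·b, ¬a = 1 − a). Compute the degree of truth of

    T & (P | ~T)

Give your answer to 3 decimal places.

0.119

~T = 1 − 0.1300 = 0.8700
P | ~T = a + b − a·b on (0.3700, 0.8700) = 0.9181
T & (P | ~T) = a·b on (0.1300, 0.9181) = 0.1194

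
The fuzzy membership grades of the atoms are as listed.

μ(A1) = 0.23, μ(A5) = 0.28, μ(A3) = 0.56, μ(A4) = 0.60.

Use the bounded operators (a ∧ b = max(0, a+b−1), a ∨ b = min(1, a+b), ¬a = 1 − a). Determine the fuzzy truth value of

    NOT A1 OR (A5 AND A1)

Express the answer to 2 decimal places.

0.77

NOT A1 = 1 − 0.23 = 0.77
A5 AND A1 = max(0, a+b−1) on (0.28, 0.23) = 0.00
NOT A1 OR (A5 AND A1) = min(1, a+b) on (0.77, 0.00) = 0.77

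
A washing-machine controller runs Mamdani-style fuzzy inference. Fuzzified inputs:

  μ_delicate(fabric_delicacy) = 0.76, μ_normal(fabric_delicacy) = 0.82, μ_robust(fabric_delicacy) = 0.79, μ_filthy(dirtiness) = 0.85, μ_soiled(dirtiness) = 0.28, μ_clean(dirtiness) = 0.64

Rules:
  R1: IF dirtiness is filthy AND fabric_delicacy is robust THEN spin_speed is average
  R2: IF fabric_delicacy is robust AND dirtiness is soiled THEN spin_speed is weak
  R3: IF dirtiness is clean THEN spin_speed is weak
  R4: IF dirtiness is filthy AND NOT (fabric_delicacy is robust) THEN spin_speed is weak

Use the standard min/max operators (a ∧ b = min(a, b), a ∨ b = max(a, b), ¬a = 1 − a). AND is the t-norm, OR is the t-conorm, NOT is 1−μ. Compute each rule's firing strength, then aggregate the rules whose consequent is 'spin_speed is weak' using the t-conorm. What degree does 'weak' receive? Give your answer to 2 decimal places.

R1: filthy=0.85, robust=0.79; AND[min(a, b)] → w = 0.79
R2: robust=0.79, soiled=0.28; AND[min(a, b)] → w = 0.28
R3: clean=0.64 → w = 0.64
R4: filthy=0.85, ¬robust=1−0.79=0.21; AND[min(a, b)] → w = 0.21
Rules with consequent 'weak': {R2, R3, R4} → strengths 0.28, 0.64, 0.21
Aggregate via t-conorm [max(a, b)]: 0.64

0.64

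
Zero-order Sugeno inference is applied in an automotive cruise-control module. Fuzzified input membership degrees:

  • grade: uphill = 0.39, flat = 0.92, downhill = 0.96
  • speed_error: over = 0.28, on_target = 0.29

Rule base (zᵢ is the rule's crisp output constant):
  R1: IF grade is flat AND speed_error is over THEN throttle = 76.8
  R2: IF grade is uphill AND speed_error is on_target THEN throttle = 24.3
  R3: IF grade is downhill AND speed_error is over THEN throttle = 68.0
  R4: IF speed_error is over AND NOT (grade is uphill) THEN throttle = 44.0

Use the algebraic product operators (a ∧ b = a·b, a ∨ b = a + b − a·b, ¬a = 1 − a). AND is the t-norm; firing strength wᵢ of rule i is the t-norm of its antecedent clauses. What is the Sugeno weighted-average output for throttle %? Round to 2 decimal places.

R1 (z=76.8): flat=0.92, over=0.28; AND[a·b] → w = 0.2576
R2 (z=24.3): uphill=0.39, on_target=0.29; AND[a·b] → w = 0.1131
R3 (z=68.0): downhill=0.96, over=0.28; AND[a·b] → w = 0.2688
R4 (z=44.0): over=0.28, ¬uphill=1−0.39=0.61; AND[a·b] → w = 0.1708
Weighted average = (0.2576·76.8 + 0.1131·24.3 + 0.2688·68.0 + 0.1708·44.0) / (0.2576 + 0.1131 + 0.2688 + 0.1708)
  = 48.3256 / 0.8103 = 59.64

59.64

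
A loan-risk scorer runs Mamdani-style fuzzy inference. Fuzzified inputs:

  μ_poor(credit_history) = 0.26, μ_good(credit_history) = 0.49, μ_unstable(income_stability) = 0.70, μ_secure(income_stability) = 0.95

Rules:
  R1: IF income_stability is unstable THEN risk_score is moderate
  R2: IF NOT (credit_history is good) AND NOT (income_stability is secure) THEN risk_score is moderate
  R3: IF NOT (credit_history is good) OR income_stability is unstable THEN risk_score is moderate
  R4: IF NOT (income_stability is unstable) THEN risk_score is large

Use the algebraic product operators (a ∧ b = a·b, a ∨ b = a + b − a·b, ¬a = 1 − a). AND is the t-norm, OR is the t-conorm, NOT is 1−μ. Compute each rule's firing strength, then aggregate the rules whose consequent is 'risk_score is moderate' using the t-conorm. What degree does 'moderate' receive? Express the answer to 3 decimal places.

0.957

R1: unstable=0.70 → w = 0.7000
R2: ¬good=1−0.49=0.51, ¬secure=1−0.95=0.05; AND[a·b] → w = 0.0255
R3: ¬good=1−0.49=0.51, unstable=0.70; OR[a + b − a·b] → w = 0.8530
R4: ¬unstable=1−0.70=0.30 → w = 0.3000
Rules with consequent 'moderate': {R1, R2, R3} → strengths 0.7000, 0.0255, 0.8530
Aggregate via t-conorm [a + b − a·b]: 0.9570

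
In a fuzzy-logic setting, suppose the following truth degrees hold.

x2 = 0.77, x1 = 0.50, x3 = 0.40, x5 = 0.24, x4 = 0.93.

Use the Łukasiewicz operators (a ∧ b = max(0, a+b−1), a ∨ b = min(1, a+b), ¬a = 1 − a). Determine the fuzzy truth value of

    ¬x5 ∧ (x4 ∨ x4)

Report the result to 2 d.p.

0.76

¬x5 = 1 − 0.24 = 0.76
x4 ∨ x4 = min(1, a+b) on (0.93, 0.93) = 1.00
¬x5 ∧ (x4 ∨ x4) = max(0, a+b−1) on (0.76, 1.00) = 0.76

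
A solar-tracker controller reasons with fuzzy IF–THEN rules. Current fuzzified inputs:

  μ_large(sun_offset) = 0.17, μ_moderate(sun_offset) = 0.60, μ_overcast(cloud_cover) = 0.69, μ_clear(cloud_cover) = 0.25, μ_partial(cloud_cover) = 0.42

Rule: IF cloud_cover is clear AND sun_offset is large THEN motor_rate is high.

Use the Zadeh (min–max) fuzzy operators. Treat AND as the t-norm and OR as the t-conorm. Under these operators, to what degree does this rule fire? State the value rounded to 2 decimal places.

0.17

firing strength: clear=0.25, large=0.17; AND[min(a, b)] → w = 0.17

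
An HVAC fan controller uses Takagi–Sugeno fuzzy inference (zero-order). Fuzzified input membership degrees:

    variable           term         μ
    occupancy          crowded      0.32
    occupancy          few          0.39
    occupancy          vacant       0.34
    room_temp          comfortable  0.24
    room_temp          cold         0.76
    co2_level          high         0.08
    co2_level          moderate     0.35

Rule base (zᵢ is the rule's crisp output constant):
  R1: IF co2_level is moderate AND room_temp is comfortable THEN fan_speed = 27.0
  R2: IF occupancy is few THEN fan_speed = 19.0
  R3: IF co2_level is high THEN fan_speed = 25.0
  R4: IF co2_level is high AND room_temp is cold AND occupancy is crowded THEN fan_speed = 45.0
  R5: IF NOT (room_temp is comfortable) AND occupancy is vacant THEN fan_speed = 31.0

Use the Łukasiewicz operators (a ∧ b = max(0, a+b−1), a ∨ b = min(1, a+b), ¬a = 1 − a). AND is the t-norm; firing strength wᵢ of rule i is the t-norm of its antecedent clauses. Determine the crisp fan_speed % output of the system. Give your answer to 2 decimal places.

21.95

R1 (z=27.0): moderate=0.35, comfortable=0.24; AND[max(0, a+b−1)] → w = 0.00
R2 (z=19.0): few=0.39 → w = 0.39
R3 (z=25.0): high=0.08 → w = 0.08
R4 (z=45.0): high=0.08, cold=0.76, crowded=0.32; AND[max(0, a+b−1)] → w = 0.00
R5 (z=31.0): ¬comfortable=1−0.24=0.76, vacant=0.34; AND[max(0, a+b−1)] → w = 0.10
Weighted average = (0.00·27.0 + 0.39·19.0 + 0.08·25.0 + 0.00·45.0 + 0.10·31.0) / (0.00 + 0.39 + 0.08 + 0.00 + 0.10)
  = 12.5100 / 0.5700 = 21.95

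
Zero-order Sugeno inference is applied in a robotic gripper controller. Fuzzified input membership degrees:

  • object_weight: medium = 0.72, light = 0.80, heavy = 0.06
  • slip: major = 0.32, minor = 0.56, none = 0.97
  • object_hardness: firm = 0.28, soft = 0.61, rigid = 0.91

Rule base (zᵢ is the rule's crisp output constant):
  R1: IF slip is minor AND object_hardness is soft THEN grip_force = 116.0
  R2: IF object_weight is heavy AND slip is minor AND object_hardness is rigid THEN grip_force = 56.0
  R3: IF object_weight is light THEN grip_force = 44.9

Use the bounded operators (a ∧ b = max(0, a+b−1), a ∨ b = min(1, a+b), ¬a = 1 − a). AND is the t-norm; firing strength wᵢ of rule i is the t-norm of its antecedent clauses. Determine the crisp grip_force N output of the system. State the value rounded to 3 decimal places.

57.361

R1 (z=116.0): minor=0.56, soft=0.61; AND[max(0, a+b−1)] → w = 0.17
R2 (z=56.0): heavy=0.06, minor=0.56, rigid=0.91; AND[max(0, a+b−1)] → w = 0.00
R3 (z=44.9): light=0.80 → w = 0.80
Weighted average = (0.17·116.0 + 0.00·56.0 + 0.80·44.9) / (0.17 + 0.00 + 0.80)
  = 55.6400 / 0.9700 = 57.361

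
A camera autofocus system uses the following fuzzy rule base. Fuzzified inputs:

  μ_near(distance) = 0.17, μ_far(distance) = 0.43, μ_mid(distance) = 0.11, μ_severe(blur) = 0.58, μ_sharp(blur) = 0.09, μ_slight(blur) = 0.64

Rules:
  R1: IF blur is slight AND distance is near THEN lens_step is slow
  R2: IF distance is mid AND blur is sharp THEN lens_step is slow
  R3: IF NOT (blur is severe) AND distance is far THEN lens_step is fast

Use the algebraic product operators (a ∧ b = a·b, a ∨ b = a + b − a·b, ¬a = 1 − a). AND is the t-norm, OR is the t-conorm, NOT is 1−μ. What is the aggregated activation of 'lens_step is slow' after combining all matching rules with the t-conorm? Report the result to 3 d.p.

0.118

R1: slight=0.64, near=0.17; AND[a·b] → w = 0.1088
R2: mid=0.11, sharp=0.09; AND[a·b] → w = 0.0099
R3: ¬severe=1−0.58=0.42, far=0.43; AND[a·b] → w = 0.1806
Rules with consequent 'slow': {R1, R2} → strengths 0.1088, 0.0099
Aggregate via t-conorm [a + b − a·b]: 0.1176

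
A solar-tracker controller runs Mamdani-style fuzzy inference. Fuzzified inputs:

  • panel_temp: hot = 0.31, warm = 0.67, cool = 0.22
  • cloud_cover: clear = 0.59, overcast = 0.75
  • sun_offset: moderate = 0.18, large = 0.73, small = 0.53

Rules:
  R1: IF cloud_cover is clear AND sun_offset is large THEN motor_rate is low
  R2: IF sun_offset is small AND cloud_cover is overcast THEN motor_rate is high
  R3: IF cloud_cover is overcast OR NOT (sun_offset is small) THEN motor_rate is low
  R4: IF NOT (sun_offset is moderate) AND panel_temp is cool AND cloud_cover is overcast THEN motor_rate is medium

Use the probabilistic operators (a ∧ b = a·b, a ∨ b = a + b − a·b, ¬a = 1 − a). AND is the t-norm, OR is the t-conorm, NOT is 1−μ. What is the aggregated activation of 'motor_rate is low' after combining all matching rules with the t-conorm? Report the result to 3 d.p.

0.925

R1: clear=0.59, large=0.73; AND[a·b] → w = 0.4307
R2: small=0.53, overcast=0.75; AND[a·b] → w = 0.3975
R3: overcast=0.75, ¬small=1−0.53=0.47; OR[a + b − a·b] → w = 0.8675
R4: ¬moderate=1−0.18=0.82, cool=0.22, overcast=0.75; AND[a·b] → w = 0.1353
Rules with consequent 'low': {R1, R3} → strengths 0.4307, 0.8675
Aggregate via t-conorm [a + b − a·b]: 0.9246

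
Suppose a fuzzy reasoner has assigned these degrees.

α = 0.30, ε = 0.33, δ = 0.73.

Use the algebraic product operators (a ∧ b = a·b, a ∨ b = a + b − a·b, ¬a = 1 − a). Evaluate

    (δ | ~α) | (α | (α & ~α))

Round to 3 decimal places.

~α = 1 − 0.3000 = 0.7000
δ | ~α = a + b − a·b on (0.7300, 0.7000) = 0.9190
~α = 1 − 0.3000 = 0.7000
α & ~α = a·b on (0.3000, 0.7000) = 0.2100
α | (α & ~α) = a + b − a·b on (0.3000, 0.2100) = 0.4470
(δ | ~α) | (α | (α & ~α)) = a + b − a·b on (0.9190, 0.4470) = 0.9552

0.955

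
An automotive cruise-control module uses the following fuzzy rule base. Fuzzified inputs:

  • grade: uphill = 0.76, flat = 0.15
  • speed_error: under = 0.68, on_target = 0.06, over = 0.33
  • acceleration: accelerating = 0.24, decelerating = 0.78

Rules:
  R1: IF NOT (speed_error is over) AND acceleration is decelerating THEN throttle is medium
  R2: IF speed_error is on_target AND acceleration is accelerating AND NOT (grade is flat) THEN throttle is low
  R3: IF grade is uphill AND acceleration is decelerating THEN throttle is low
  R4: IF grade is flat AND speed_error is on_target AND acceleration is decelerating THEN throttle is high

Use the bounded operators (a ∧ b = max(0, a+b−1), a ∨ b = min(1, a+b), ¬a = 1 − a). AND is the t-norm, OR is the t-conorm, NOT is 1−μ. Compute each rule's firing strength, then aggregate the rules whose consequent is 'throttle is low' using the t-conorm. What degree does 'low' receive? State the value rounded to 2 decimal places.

0.54

R1: ¬over=1−0.33=0.67, decelerating=0.78; AND[max(0, a+b−1)] → w = 0.45
R2: on_target=0.06, accelerating=0.24, ¬flat=1−0.15=0.85; AND[max(0, a+b−1)] → w = 0.00
R3: uphill=0.76, decelerating=0.78; AND[max(0, a+b−1)] → w = 0.54
R4: flat=0.15, on_target=0.06, decelerating=0.78; AND[max(0, a+b−1)] → w = 0.00
Rules with consequent 'low': {R2, R3} → strengths 0.00, 0.54
Aggregate via t-conorm [min(1, a+b)]: 0.54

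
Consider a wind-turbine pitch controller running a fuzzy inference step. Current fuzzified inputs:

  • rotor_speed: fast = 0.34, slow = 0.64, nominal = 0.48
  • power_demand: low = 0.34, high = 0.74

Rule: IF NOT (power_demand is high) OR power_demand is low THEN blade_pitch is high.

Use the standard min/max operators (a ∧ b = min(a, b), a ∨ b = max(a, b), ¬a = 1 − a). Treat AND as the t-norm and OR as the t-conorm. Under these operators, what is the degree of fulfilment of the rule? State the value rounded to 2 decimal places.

firing strength: ¬high=1−0.74=0.26, low=0.34; OR[max(a, b)] → w = 0.34

0.34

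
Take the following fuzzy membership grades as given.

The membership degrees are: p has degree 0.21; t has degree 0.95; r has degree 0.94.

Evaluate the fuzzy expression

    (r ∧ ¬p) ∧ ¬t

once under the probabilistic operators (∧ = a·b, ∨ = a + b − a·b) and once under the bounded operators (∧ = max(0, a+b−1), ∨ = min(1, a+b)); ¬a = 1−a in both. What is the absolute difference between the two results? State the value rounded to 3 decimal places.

Under probabilistic:
  ¬p = 1 − 0.2100 = 0.7900
  r ∧ ¬p = a·b on (0.9400, 0.7900) = 0.7426
  ¬t = 1 − 0.9500 = 0.0500
  (r ∧ ¬p) ∧ ¬t = a·b on (0.7426, 0.0500) = 0.0371
  → value = 0.0371
Under bounded:
  ¬p = 1 − 0.21 = 0.79
  r ∧ ¬p = max(0, a+b−1) on (0.94, 0.79) = 0.73
  ¬t = 1 − 0.95 = 0.05
  (r ∧ ¬p) ∧ ¬t = max(0, a+b−1) on (0.73, 0.05) = 0.00
  → value = 0.0000
|0.0371 − 0.0000| = 0.037

0.037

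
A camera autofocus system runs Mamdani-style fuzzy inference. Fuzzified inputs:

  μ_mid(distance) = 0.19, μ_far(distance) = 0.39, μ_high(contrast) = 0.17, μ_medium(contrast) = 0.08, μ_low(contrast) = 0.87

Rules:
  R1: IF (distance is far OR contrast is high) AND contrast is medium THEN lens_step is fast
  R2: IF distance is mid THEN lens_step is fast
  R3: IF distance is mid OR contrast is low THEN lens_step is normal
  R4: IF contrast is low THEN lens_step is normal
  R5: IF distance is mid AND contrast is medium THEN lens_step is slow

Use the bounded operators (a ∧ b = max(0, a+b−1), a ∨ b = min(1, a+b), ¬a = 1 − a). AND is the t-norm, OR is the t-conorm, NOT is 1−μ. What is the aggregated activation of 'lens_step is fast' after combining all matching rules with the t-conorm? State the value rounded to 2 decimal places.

0.19

R1: (far=0.39 OR high=0.17) = 0.56; AND[max(0, a+b−1)] with medium=0.08 → w = 0.00
R2: mid=0.19 → w = 0.19
R3: mid=0.19, low=0.87; OR[min(1, a+b)] → w = 1.00
R4: low=0.87 → w = 0.87
R5: mid=0.19, medium=0.08; AND[max(0, a+b−1)] → w = 0.00
Rules with consequent 'fast': {R1, R2} → strengths 0.00, 0.19
Aggregate via t-conorm [min(1, a+b)]: 0.19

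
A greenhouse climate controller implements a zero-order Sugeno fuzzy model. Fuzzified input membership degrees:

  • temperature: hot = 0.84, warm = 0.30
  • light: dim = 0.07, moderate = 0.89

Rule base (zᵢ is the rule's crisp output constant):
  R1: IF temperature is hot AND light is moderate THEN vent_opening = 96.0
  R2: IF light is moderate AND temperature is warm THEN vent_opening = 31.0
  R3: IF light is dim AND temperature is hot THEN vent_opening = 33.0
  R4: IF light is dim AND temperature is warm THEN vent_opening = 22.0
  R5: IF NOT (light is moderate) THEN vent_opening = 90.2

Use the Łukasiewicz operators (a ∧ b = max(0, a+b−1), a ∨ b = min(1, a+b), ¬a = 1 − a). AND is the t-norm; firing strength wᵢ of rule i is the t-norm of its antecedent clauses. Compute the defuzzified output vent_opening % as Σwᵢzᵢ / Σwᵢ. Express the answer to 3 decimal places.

R1 (z=96.0): hot=0.84, moderate=0.89; AND[max(0, a+b−1)] → w = 0.73
R2 (z=31.0): moderate=0.89, warm=0.30; AND[max(0, a+b−1)] → w = 0.19
R3 (z=33.0): dim=0.07, hot=0.84; AND[max(0, a+b−1)] → w = 0.00
R4 (z=22.0): dim=0.07, warm=0.30; AND[max(0, a+b−1)] → w = 0.00
R5 (z=90.2): ¬moderate=1−0.89=0.11 → w = 0.11
Weighted average = (0.73·96.0 + 0.19·31.0 + 0.00·33.0 + 0.00·22.0 + 0.11·90.2) / (0.73 + 0.19 + 0.00 + 0.00 + 0.11)
  = 85.8920 / 1.0300 = 83.390

83.390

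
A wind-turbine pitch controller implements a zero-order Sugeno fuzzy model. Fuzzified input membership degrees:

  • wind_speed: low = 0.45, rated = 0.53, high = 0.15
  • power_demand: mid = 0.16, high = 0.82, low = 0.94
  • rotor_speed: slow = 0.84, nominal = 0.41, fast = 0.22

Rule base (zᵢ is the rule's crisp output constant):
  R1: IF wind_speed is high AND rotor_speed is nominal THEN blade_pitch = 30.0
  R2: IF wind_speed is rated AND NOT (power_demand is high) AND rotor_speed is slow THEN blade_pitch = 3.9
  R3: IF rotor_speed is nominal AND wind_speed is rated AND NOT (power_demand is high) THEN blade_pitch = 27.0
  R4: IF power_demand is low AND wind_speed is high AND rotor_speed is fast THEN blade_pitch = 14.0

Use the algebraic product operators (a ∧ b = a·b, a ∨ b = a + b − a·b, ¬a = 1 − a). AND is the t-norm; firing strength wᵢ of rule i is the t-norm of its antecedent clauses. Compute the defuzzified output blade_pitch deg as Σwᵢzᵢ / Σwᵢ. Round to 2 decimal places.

17.23

R1 (z=30.0): high=0.15, nominal=0.41; AND[a·b] → w = 0.0615
R2 (z=3.9): rated=0.53, ¬high=1−0.82=0.18, slow=0.84; AND[a·b] → w = 0.0801
R3 (z=27.0): nominal=0.41, rated=0.53, ¬high=1−0.82=0.18; AND[a·b] → w = 0.0391
R4 (z=14.0): low=0.94, high=0.15, fast=0.22; AND[a·b] → w = 0.0310
Weighted average = (0.0615·30.0 + 0.0801·3.9 + 0.0391·27.0 + 0.0310·14.0) / (0.0615 + 0.0801 + 0.0391 + 0.0310)
  = 3.6479 / 0.2118 = 17.23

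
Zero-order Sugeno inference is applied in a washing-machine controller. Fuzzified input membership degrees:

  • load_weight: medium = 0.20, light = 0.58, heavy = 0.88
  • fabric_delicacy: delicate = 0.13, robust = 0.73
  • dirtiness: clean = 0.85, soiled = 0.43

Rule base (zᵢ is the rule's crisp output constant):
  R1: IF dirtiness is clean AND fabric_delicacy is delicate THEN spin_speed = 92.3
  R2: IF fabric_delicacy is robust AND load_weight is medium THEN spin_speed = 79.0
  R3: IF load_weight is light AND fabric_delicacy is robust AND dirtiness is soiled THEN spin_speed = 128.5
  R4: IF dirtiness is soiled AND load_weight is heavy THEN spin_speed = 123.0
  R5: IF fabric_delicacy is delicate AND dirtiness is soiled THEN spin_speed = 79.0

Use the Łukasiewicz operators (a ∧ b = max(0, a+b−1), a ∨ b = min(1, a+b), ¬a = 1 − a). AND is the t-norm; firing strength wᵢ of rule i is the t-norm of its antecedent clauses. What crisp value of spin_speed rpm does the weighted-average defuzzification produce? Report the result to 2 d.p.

123.00

R1 (z=92.3): clean=0.85, delicate=0.13; AND[max(0, a+b−1)] → w = 0.00
R2 (z=79.0): robust=0.73, medium=0.20; AND[max(0, a+b−1)] → w = 0.00
R3 (z=128.5): light=0.58, robust=0.73, soiled=0.43; AND[max(0, a+b−1)] → w = 0.00
R4 (z=123.0): soiled=0.43, heavy=0.88; AND[max(0, a+b−1)] → w = 0.31
R5 (z=79.0): delicate=0.13, soiled=0.43; AND[max(0, a+b−1)] → w = 0.00
Weighted average = (0.00·92.3 + 0.00·79.0 + 0.00·128.5 + 0.31·123.0 + 0.00·79.0) / (0.00 + 0.00 + 0.00 + 0.31 + 0.00)
  = 38.1300 / 0.3100 = 123.00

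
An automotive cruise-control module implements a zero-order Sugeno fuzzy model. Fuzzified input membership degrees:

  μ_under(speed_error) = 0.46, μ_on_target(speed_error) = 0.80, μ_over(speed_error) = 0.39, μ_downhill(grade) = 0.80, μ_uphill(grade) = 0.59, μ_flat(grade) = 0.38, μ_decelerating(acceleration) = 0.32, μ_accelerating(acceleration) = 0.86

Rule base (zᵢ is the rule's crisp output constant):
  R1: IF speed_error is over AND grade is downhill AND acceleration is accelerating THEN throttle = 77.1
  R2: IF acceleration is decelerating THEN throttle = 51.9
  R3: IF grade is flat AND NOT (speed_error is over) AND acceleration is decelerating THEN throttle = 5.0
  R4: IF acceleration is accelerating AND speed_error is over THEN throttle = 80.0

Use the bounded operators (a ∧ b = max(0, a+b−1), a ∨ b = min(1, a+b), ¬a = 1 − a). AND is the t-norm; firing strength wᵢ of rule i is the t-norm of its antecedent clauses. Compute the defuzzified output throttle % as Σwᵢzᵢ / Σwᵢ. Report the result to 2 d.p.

R1 (z=77.1): over=0.39, downhill=0.80, accelerating=0.86; AND[max(0, a+b−1)] → w = 0.05
R2 (z=51.9): decelerating=0.32 → w = 0.32
R3 (z=5.0): flat=0.38, ¬over=1−0.39=0.61, decelerating=0.32; AND[max(0, a+b−1)] → w = 0.00
R4 (z=80.0): accelerating=0.86, over=0.39; AND[max(0, a+b−1)] → w = 0.25
Weighted average = (0.05·77.1 + 0.32·51.9 + 0.00·5.0 + 0.25·80.0) / (0.05 + 0.32 + 0.00 + 0.25)
  = 40.4630 / 0.6200 = 65.26

65.26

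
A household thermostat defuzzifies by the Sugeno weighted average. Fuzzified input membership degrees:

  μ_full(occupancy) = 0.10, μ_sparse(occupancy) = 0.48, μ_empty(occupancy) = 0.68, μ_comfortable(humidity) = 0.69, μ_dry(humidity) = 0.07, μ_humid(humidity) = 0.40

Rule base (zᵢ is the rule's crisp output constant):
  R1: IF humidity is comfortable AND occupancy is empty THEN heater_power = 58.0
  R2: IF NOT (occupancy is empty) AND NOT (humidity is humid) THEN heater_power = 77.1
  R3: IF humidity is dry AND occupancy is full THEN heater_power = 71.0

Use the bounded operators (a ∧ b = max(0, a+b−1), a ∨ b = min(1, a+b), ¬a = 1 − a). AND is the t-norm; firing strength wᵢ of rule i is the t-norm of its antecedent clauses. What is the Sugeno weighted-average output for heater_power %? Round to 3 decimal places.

58.000

R1 (z=58.0): comfortable=0.69, empty=0.68; AND[max(0, a+b−1)] → w = 0.37
R2 (z=77.1): ¬empty=1−0.68=0.32, ¬humid=1−0.40=0.60; AND[max(0, a+b−1)] → w = 0.00
R3 (z=71.0): dry=0.07, full=0.10; AND[max(0, a+b−1)] → w = 0.00
Weighted average = (0.37·58.0 + 0.00·77.1 + 0.00·71.0) / (0.37 + 0.00 + 0.00)
  = 21.4600 / 0.3700 = 58.000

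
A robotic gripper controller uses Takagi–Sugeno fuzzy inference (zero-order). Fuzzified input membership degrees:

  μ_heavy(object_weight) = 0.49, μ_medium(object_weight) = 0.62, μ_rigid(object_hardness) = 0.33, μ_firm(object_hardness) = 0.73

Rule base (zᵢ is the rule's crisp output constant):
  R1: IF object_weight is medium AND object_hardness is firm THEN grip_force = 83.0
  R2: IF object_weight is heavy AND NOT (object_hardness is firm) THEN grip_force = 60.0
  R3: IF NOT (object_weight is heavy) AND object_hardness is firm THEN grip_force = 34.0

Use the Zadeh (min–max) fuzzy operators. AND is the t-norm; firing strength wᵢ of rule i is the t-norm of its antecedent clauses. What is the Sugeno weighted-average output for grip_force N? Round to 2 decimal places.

R1 (z=83.0): medium=0.62, firm=0.73; AND[min(a, b)] → w = 0.62
R2 (z=60.0): heavy=0.49, ¬firm=1−0.73=0.27; AND[min(a, b)] → w = 0.27
R3 (z=34.0): ¬heavy=1−0.49=0.51, firm=0.73; AND[min(a, b)] → w = 0.51
Weighted average = (0.62·83.0 + 0.27·60.0 + 0.51·34.0) / (0.62 + 0.27 + 0.51)
  = 85.0000 / 1.4000 = 60.71

60.71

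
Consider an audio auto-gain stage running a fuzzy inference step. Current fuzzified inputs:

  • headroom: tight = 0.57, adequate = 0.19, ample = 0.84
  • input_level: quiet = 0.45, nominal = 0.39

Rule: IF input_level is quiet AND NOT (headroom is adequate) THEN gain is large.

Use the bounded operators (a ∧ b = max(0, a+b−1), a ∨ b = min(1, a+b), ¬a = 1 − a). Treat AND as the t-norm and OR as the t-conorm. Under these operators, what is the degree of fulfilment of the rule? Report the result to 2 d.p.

firing strength: quiet=0.45, ¬adequate=1−0.19=0.81; AND[max(0, a+b−1)] → w = 0.26

0.26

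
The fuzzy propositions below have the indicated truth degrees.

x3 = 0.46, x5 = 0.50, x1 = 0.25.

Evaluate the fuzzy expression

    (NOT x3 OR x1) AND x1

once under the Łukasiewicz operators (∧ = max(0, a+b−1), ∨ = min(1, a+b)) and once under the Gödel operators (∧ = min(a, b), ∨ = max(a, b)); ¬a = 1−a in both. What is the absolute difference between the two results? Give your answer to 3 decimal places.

0.210

Under Łukasiewicz:
  NOT x3 = 1 − 0.46 = 0.54
  NOT x3 OR x1 = min(1, a+b) on (0.54, 0.25) = 0.79
  (NOT x3 OR x1) AND x1 = max(0, a+b−1) on (0.79, 0.25) = 0.04
  → value = 0.0400
Under Gödel:
  NOT x3 = 1 − 0.46 = 0.54
  NOT x3 OR x1 = max(a, b) on (0.54, 0.25) = 0.54
  (NOT x3 OR x1) AND x1 = min(a, b) on (0.54, 0.25) = 0.25
  → value = 0.2500
|0.0400 − 0.2500| = 0.210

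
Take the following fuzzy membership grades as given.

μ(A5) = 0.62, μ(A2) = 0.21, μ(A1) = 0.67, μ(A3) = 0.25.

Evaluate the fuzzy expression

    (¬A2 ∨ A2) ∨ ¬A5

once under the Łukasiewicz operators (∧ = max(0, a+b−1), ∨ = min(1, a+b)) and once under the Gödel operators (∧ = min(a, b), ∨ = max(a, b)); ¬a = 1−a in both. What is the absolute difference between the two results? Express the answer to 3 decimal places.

0.210

Under Łukasiewicz:
  ¬A2 = 1 − 0.21 = 0.79
  ¬A2 ∨ A2 = min(1, a+b) on (0.79, 0.21) = 1.00
  ¬A5 = 1 − 0.62 = 0.38
  (¬A2 ∨ A2) ∨ ¬A5 = min(1, a+b) on (1.00, 0.38) = 1.00
  → value = 1.0000
Under Gödel:
  ¬A2 = 1 − 0.21 = 0.79
  ¬A2 ∨ A2 = max(a, b) on (0.79, 0.21) = 0.79
  ¬A5 = 1 − 0.62 = 0.38
  (¬A2 ∨ A2) ∨ ¬A5 = max(a, b) on (0.79, 0.38) = 0.79
  → value = 0.7900
|1.0000 − 0.7900| = 0.210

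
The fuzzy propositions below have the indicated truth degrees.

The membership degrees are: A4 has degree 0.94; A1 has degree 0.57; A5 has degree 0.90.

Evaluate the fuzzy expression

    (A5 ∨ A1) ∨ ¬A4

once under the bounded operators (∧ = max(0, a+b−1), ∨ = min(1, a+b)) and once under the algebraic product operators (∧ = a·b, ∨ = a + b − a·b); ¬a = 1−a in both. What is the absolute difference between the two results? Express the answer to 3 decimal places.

Under bounded:
  A5 ∨ A1 = min(1, a+b) on (0.90, 0.57) = 1.00
  ¬A4 = 1 − 0.94 = 0.06
  (A5 ∨ A1) ∨ ¬A4 = min(1, a+b) on (1.00, 0.06) = 1.00
  → value = 1.0000
Under algebraic product:
  A5 ∨ A1 = a + b − a·b on (0.9000, 0.5700) = 0.9570
  ¬A4 = 1 − 0.9400 = 0.0600
  (A5 ∨ A1) ∨ ¬A4 = a + b − a·b on (0.9570, 0.0600) = 0.9596
  → value = 0.9596
|1.0000 − 0.9596| = 0.040

0.040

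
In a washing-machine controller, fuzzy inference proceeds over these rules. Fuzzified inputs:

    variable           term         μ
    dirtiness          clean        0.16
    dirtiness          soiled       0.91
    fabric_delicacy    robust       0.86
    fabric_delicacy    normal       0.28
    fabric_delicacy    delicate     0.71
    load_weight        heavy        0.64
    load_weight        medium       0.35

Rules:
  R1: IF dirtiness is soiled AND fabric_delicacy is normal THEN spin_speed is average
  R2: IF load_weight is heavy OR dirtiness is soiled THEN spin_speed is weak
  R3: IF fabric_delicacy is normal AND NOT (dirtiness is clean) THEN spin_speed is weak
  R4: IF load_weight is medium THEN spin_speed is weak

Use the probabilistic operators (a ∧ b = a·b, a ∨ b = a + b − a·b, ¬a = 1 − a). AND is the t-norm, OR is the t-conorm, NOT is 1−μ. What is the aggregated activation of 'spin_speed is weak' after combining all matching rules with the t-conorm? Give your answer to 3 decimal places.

0.984

R1: soiled=0.91, normal=0.28; AND[a·b] → w = 0.2548
R2: heavy=0.64, soiled=0.91; OR[a + b − a·b] → w = 0.9676
R3: normal=0.28, ¬clean=1−0.16=0.84; AND[a·b] → w = 0.2352
R4: medium=0.35 → w = 0.3500
Rules with consequent 'weak': {R2, R3, R4} → strengths 0.9676, 0.2352, 0.3500
Aggregate via t-conorm [a + b − a·b]: 0.9839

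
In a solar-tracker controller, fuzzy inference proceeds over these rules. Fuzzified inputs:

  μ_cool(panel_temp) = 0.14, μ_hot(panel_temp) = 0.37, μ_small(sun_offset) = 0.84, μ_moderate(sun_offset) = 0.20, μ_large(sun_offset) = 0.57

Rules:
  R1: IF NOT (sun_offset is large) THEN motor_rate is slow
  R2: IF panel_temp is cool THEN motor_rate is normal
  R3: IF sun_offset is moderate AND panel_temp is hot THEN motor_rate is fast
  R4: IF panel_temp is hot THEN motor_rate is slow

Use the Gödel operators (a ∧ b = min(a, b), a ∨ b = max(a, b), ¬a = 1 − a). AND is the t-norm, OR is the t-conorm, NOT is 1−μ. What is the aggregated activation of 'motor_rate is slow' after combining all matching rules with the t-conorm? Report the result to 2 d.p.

0.43

R1: ¬large=1−0.57=0.43 → w = 0.43
R2: cool=0.14 → w = 0.14
R3: moderate=0.20, hot=0.37; AND[min(a, b)] → w = 0.20
R4: hot=0.37 → w = 0.37
Rules with consequent 'slow': {R1, R4} → strengths 0.43, 0.37
Aggregate via t-conorm [max(a, b)]: 0.43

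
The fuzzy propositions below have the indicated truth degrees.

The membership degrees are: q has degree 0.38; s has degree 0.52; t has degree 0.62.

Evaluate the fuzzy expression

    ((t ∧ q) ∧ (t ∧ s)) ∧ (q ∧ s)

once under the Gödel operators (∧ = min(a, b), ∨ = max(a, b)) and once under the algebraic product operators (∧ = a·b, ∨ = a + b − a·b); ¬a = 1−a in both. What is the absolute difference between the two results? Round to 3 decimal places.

0.365

Under Gödel:
  t ∧ q = min(a, b) on (0.62, 0.38) = 0.38
  t ∧ s = min(a, b) on (0.62, 0.52) = 0.52
  (t ∧ q) ∧ (t ∧ s) = min(a, b) on (0.38, 0.52) = 0.38
  q ∧ s = min(a, b) on (0.38, 0.52) = 0.38
  ((t ∧ q) ∧ (t ∧ s)) ∧ (q ∧ s) = min(a, b) on (0.38, 0.38) = 0.38
  → value = 0.3800
Under algebraic product:
  t ∧ q = a·b on (0.6200, 0.3800) = 0.2356
  t ∧ s = a·b on (0.6200, 0.5200) = 0.3224
  (t ∧ q) ∧ (t ∧ s) = a·b on (0.2356, 0.3224) = 0.0760
  q ∧ s = a·b on (0.3800, 0.5200) = 0.1976
  ((t ∧ q) ∧ (t ∧ s)) ∧ (q ∧ s) = a·b on (0.0760, 0.1976) = 0.0150
  → value = 0.0150
|0.3800 − 0.0150| = 0.365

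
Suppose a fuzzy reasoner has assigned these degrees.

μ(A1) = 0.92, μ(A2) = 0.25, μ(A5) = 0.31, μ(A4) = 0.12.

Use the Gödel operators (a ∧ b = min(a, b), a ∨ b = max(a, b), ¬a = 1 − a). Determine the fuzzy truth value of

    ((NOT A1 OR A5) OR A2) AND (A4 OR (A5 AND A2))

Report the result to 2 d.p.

0.25

NOT A1 = 1 − 0.92 = 0.08
NOT A1 OR A5 = max(a, b) on (0.08, 0.31) = 0.31
(NOT A1 OR A5) OR A2 = max(a, b) on (0.31, 0.25) = 0.31
A5 AND A2 = min(a, b) on (0.31, 0.25) = 0.25
A4 OR (A5 AND A2) = max(a, b) on (0.12, 0.25) = 0.25
((NOT A1 OR A5) OR A2) AND (A4 OR (A5 AND A2)) = min(a, b) on (0.31, 0.25) = 0.25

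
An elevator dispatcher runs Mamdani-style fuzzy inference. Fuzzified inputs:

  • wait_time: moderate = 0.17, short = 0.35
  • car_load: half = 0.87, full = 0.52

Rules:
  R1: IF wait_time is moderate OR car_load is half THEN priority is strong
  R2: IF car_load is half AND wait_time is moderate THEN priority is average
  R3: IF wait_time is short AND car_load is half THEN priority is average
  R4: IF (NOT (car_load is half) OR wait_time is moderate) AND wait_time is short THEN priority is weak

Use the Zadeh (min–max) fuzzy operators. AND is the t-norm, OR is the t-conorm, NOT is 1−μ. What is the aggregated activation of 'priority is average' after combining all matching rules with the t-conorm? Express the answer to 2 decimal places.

0.35

R1: moderate=0.17, half=0.87; OR[max(a, b)] → w = 0.87
R2: half=0.87, moderate=0.17; AND[min(a, b)] → w = 0.17
R3: short=0.35, half=0.87; AND[min(a, b)] → w = 0.35
R4: (¬half=1−0.87=0.13 OR moderate=0.17) = 0.17; AND[min(a, b)] with short=0.35 → w = 0.17
Rules with consequent 'average': {R2, R3} → strengths 0.17, 0.35
Aggregate via t-conorm [max(a, b)]: 0.35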